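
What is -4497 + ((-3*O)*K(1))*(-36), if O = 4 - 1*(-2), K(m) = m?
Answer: -3849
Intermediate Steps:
O = 6 (O = 4 + 2 = 6)
-4497 + ((-3*O)*K(1))*(-36) = -4497 + (-3*6*1)*(-36) = -4497 - 18*1*(-36) = -4497 - 18*(-36) = -4497 + 648 = -3849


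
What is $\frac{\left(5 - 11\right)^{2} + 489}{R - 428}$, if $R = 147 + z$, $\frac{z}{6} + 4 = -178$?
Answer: $- \frac{525}{1373} \approx -0.38237$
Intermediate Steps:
$z = -1092$ ($z = -24 + 6 \left(-178\right) = -24 - 1068 = -1092$)
$R = -945$ ($R = 147 - 1092 = -945$)
$\frac{\left(5 - 11\right)^{2} + 489}{R - 428} = \frac{\left(5 - 11\right)^{2} + 489}{-945 - 428} = \frac{\left(-6\right)^{2} + 489}{-1373} = \left(36 + 489\right) \left(- \frac{1}{1373}\right) = 525 \left(- \frac{1}{1373}\right) = - \frac{525}{1373}$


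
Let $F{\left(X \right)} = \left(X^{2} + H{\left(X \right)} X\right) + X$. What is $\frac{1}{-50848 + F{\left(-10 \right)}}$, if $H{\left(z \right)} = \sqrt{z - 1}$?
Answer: $\frac{i}{2 \left(- 25379 i + 5 \sqrt{11}\right)} \approx -1.9701 \cdot 10^{-5} + 1.2873 \cdot 10^{-8} i$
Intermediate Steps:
$H{\left(z \right)} = \sqrt{-1 + z}$
$F{\left(X \right)} = X + X^{2} + X \sqrt{-1 + X}$ ($F{\left(X \right)} = \left(X^{2} + \sqrt{-1 + X} X\right) + X = \left(X^{2} + X \sqrt{-1 + X}\right) + X = X + X^{2} + X \sqrt{-1 + X}$)
$\frac{1}{-50848 + F{\left(-10 \right)}} = \frac{1}{-50848 - 10 \left(1 - 10 + \sqrt{-1 - 10}\right)} = \frac{1}{-50848 - 10 \left(1 - 10 + \sqrt{-11}\right)} = \frac{1}{-50848 - 10 \left(1 - 10 + i \sqrt{11}\right)} = \frac{1}{-50848 - 10 \left(-9 + i \sqrt{11}\right)} = \frac{1}{-50848 + \left(90 - 10 i \sqrt{11}\right)} = \frac{1}{-50758 - 10 i \sqrt{11}}$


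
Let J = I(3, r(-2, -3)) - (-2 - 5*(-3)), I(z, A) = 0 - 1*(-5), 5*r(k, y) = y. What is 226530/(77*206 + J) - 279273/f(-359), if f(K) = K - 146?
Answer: 2270995896/4003135 ≈ 567.30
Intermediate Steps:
r(k, y) = y/5
I(z, A) = 5 (I(z, A) = 0 + 5 = 5)
J = -8 (J = 5 - (-2 - 5*(-3)) = 5 - (-2 + 15) = 5 - 1*13 = 5 - 13 = -8)
f(K) = -146 + K
226530/(77*206 + J) - 279273/f(-359) = 226530/(77*206 - 8) - 279273/(-146 - 359) = 226530/(15862 - 8) - 279273/(-505) = 226530/15854 - 279273*(-1/505) = 226530*(1/15854) + 279273/505 = 113265/7927 + 279273/505 = 2270995896/4003135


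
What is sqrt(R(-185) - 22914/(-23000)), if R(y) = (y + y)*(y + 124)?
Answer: sqrt(29850142555)/1150 ≈ 150.24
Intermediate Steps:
R(y) = 2*y*(124 + y) (R(y) = (2*y)*(124 + y) = 2*y*(124 + y))
sqrt(R(-185) - 22914/(-23000)) = sqrt(2*(-185)*(124 - 185) - 22914/(-23000)) = sqrt(2*(-185)*(-61) - 22914*(-1/23000)) = sqrt(22570 + 11457/11500) = sqrt(259566457/11500) = sqrt(29850142555)/1150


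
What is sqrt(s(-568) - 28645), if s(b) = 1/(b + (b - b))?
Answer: I*sqrt(2310391262)/284 ≈ 169.25*I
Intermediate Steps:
s(b) = 1/b (s(b) = 1/(b + 0) = 1/b)
sqrt(s(-568) - 28645) = sqrt(1/(-568) - 28645) = sqrt(-1/568 - 28645) = sqrt(-16270361/568) = I*sqrt(2310391262)/284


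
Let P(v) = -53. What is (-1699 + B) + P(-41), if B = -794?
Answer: -2546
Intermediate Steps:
(-1699 + B) + P(-41) = (-1699 - 794) - 53 = -2493 - 53 = -2546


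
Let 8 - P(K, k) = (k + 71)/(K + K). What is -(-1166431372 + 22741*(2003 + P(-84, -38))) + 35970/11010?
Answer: 23032518651719/20552 ≈ 1.1207e+9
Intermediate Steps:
P(K, k) = 8 - (71 + k)/(2*K) (P(K, k) = 8 - (k + 71)/(K + K) = 8 - (71 + k)/(2*K))
-(-1166431372 + 22741*(2003 + P(-84, -38))) + 35970/11010 = -(-1166431372 + 22741*(2003 + (½)*(-71 - 1*(-38) + 16*(-84))/(-84))) + 35970/11010 = -(-1166431372 + 22741*(2003 + (½)*(-1/84)*(-71 + 38 - 1344))) + 35970*(1/11010) = -(-1166431372 + 22741*(2003 + (½)*(-1/84)*(-1377))) + 1199/367 = -(-1166431372 + 22741*(2003 + 459/56)) + 1199/367 = -22741/(1/(-44619 + (112627/56 - 6673))) + 1199/367 = -22741/(1/(-44619 - 261061/56)) + 1199/367 = -22741/(1/(-2759725/56)) + 1199/367 = -22741/(-56/2759725) + 1199/367 = -22741*(-2759725/56) + 1199/367 = 62758906225/56 + 1199/367 = 23032518651719/20552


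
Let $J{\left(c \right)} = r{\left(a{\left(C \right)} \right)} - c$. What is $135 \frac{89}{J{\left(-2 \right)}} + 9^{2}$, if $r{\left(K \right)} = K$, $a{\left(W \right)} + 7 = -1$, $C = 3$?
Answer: $- \frac{3843}{2} \approx -1921.5$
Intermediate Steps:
$a{\left(W \right)} = -8$ ($a{\left(W \right)} = -7 - 1 = -8$)
$J{\left(c \right)} = -8 - c$
$135 \frac{89}{J{\left(-2 \right)}} + 9^{2} = 135 \frac{89}{-8 - -2} + 9^{2} = 135 \frac{89}{-8 + 2} + 81 = 135 \frac{89}{-6} + 81 = 135 \cdot 89 \left(- \frac{1}{6}\right) + 81 = 135 \left(- \frac{89}{6}\right) + 81 = - \frac{4005}{2} + 81 = - \frac{3843}{2}$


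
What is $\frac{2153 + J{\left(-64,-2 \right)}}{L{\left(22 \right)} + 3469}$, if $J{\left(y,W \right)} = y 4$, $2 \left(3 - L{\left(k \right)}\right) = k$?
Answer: $\frac{1897}{3461} \approx 0.54811$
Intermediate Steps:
$L{\left(k \right)} = 3 - \frac{k}{2}$
$J{\left(y,W \right)} = 4 y$
$\frac{2153 + J{\left(-64,-2 \right)}}{L{\left(22 \right)} + 3469} = \frac{2153 + 4 \left(-64\right)}{\left(3 - 11\right) + 3469} = \frac{2153 - 256}{\left(3 - 11\right) + 3469} = \frac{1897}{-8 + 3469} = \frac{1897}{3461}$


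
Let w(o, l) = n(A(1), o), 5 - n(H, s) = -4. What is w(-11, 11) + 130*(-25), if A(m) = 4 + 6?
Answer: -3241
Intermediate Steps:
A(m) = 10
n(H, s) = 9 (n(H, s) = 5 - 1*(-4) = 5 + 4 = 9)
w(o, l) = 9
w(-11, 11) + 130*(-25) = 9 + 130*(-25) = 9 - 3250 = -3241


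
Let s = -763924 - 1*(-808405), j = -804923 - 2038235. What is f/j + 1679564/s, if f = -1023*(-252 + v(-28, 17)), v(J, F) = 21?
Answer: 4764754384559/126466510998 ≈ 37.676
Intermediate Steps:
j = -2843158
s = 44481 (s = -763924 + 808405 = 44481)
f = 236313 (f = -1023*(-252 + 21) = -1023*(-231) = 236313)
f/j + 1679564/s = 236313/(-2843158) + 1679564/44481 = 236313*(-1/2843158) + 1679564*(1/44481) = -236313/2843158 + 1679564/44481 = 4764754384559/126466510998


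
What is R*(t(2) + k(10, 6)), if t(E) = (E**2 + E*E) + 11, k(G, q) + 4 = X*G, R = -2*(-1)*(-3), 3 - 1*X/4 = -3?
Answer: -1530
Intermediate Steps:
X = 24 (X = 12 - 4*(-3) = 12 + 12 = 24)
R = -6 (R = 2*(-3) = -6)
k(G, q) = -4 + 24*G
t(E) = 11 + 2*E**2 (t(E) = (E**2 + E**2) + 11 = 2*E**2 + 11 = 11 + 2*E**2)
R*(t(2) + k(10, 6)) = -6*((11 + 2*2**2) + (-4 + 24*10)) = -6*((11 + 2*4) + (-4 + 240)) = -6*((11 + 8) + 236) = -6*(19 + 236) = -6*255 = -1530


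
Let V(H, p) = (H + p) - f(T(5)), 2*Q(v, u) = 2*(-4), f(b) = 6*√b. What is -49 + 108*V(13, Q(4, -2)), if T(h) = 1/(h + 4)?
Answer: 707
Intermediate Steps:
T(h) = 1/(4 + h)
Q(v, u) = -4 (Q(v, u) = (2*(-4))/2 = (½)*(-8) = -4)
V(H, p) = -2 + H + p (V(H, p) = (H + p) - 6*√(1/(4 + 5)) = (H + p) - 6*√(1/9) = (H + p) - 6*√(⅑) = (H + p) - 6/3 = (H + p) - 1*2 = (H + p) - 2 = -2 + H + p)
-49 + 108*V(13, Q(4, -2)) = -49 + 108*(-2 + 13 - 4) = -49 + 108*7 = -49 + 756 = 707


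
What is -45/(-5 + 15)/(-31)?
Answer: 9/62 ≈ 0.14516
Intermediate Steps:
-45/(-5 + 15)/(-31) = -45/10*(-1/31) = -45*⅒*(-1/31) = -9/2*(-1/31) = 9/62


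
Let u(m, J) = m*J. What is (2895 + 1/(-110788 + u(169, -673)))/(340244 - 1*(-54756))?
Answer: 324999937/44343687500 ≈ 0.0073291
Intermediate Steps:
u(m, J) = J*m
(2895 + 1/(-110788 + u(169, -673)))/(340244 - 1*(-54756)) = (2895 + 1/(-110788 - 673*169))/(340244 - 1*(-54756)) = (2895 + 1/(-110788 - 113737))/(340244 + 54756) = (2895 + 1/(-224525))/395000 = (2895 - 1/224525)*(1/395000) = (649999874/224525)*(1/395000) = 324999937/44343687500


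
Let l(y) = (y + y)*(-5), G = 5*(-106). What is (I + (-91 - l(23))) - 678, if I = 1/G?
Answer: -285671/530 ≈ -539.00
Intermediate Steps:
G = -530
I = -1/530 (I = 1/(-530) = -1/530 ≈ -0.0018868)
l(y) = -10*y (l(y) = (2*y)*(-5) = -10*y)
(I + (-91 - l(23))) - 678 = (-1/530 + (-91 - (-10)*23)) - 678 = (-1/530 + (-91 - 1*(-230))) - 678 = (-1/530 + (-91 + 230)) - 678 = (-1/530 + 139) - 678 = 73669/530 - 678 = -285671/530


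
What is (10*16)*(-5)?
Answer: -800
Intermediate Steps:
(10*16)*(-5) = 160*(-5) = -800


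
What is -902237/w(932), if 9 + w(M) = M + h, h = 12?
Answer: -902237/935 ≈ -964.96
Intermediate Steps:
w(M) = 3 + M (w(M) = -9 + (M + 12) = -9 + (12 + M) = 3 + M)
-902237/w(932) = -902237/(3 + 932) = -902237/935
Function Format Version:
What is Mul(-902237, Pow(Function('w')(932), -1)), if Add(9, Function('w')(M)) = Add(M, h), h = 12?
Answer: Rational(-902237, 935) ≈ -964.96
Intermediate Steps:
Function('w')(M) = Add(3, M) (Function('w')(M) = Add(-9, Add(M, 12)) = Add(-9, Add(12, M)) = Add(3, M))
Mul(-902237, Pow(Function('w')(932), -1)) = Mul(-902237, Pow(Add(3, 932), -1)) = Mul(-902237, Pow(935, -1)) = Mul(-902237, Rational(1, 935)) = Rational(-902237, 935)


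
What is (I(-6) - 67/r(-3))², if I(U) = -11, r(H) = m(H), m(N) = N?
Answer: 1156/9 ≈ 128.44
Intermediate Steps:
r(H) = H
(I(-6) - 67/r(-3))² = (-11 - 67/(-3))² = (-11 - 67*(-⅓))² = (-11 + 67/3)² = (34/3)² = 1156/9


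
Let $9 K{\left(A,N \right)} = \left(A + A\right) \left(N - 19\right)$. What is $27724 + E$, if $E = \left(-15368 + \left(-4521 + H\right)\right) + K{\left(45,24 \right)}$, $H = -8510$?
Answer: $-625$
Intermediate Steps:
$K{\left(A,N \right)} = \frac{2 A \left(-19 + N\right)}{9}$ ($K{\left(A,N \right)} = \frac{\left(A + A\right) \left(N - 19\right)}{9} = \frac{2 A \left(-19 + N\right)}{9}$)
$E = -28349$ ($E = \left(-15368 - 13031\right) + \frac{2}{9} \cdot 45 \left(-19 + 24\right) = \left(-15368 - 13031\right) + \frac{2}{9} \cdot 45 \cdot 5 = -28399 + 50 = -28349$)
$27724 + E = 27724 - 28349 = -625$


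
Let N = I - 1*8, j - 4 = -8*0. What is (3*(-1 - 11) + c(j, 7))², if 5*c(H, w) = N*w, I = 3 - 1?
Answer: 49284/25 ≈ 1971.4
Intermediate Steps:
I = 2
j = 4 (j = 4 - 8*0 = 4 + 0 = 4)
N = -6 (N = 2 - 1*8 = 2 - 8 = -6)
c(H, w) = -6*w/5 (c(H, w) = (-6*w)/5 = -6*w/5)
(3*(-1 - 11) + c(j, 7))² = (3*(-1 - 11) - 6/5*7)² = (3*(-12) - 42/5)² = (-36 - 42/5)² = (-222/5)² = 49284/25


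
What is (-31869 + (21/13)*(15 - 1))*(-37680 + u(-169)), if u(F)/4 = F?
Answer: 15879499068/13 ≈ 1.2215e+9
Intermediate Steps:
u(F) = 4*F
(-31869 + (21/13)*(15 - 1))*(-37680 + u(-169)) = (-31869 + (21/13)*(15 - 1))*(-37680 + 4*(-169)) = (-31869 + (21*(1/13))*14)*(-37680 - 676) = (-31869 + (21/13)*14)*(-38356) = (-31869 + 294/13)*(-38356) = -414003/13*(-38356) = 15879499068/13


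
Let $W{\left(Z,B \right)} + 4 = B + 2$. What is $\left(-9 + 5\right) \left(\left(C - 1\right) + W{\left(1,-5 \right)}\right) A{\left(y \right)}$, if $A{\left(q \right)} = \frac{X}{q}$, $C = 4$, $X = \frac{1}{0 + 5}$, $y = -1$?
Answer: $- \frac{16}{5} \approx -3.2$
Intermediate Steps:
$X = \frac{1}{5} \approx 0.2$
$W{\left(Z,B \right)} = -2 + B$ ($W{\left(Z,B \right)} = -4 + \left(B + 2\right) = -4 + \left(2 + B\right) = -2 + B$)
$A{\left(q \right)} = \frac{1}{5 q}$
$\left(-9 + 5\right) \left(\left(C - 1\right) + W{\left(1,-5 \right)}\right) A{\left(y \right)} = \left(-9 + 5\right) \left(\left(4 - 1\right) - 7\right) \frac{1}{5 \left(-1\right)} = - 4 \left(3 - 7\right) \frac{1}{5} \left(-1\right) = \left(-4\right) \left(-4\right) \left(- \frac{1}{5}\right) = 16 \left(- \frac{1}{5}\right) = - \frac{16}{5}$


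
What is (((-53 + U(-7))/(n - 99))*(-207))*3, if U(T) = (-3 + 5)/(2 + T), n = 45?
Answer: -6141/10 ≈ -614.10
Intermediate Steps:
U(T) = 2/(2 + T)
(((-53 + U(-7))/(n - 99))*(-207))*3 = (((-53 + 2/(2 - 7))/(45 - 99))*(-207))*3 = (((-53 + 2/(-5))/(-54))*(-207))*3 = (((-53 + 2*(-⅕))*(-1/54))*(-207))*3 = (((-53 - ⅖)*(-1/54))*(-207))*3 = (-267/5*(-1/54)*(-207))*3 = ((89/90)*(-207))*3 = -2047/10*3 = -6141/10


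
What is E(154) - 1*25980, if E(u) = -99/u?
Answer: -363729/14 ≈ -25981.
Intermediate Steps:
E(154) - 1*25980 = -99/154 - 1*25980 = -99*1/154 - 25980 = -9/14 - 25980 = -363729/14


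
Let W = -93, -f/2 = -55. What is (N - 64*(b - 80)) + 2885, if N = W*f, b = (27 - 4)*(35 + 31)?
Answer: -99377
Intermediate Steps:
f = 110 (f = -2*(-55) = 110)
b = 1518 (b = 23*66 = 1518)
N = -10230 (N = -93*110 = -10230)
(N - 64*(b - 80)) + 2885 = (-10230 - 64*(1518 - 80)) + 2885 = (-10230 - 64*1438) + 2885 = (-10230 - 92032) + 2885 = -102262 + 2885 = -99377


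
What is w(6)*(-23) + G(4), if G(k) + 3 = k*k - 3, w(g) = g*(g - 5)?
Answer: -128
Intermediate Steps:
w(g) = g*(-5 + g)
G(k) = -6 + k**2 (G(k) = -3 + (k*k - 3) = -3 + (k**2 - 3) = -3 + (-3 + k**2) = -6 + k**2)
w(6)*(-23) + G(4) = (6*(-5 + 6))*(-23) + (-6 + 4**2) = (6*1)*(-23) + (-6 + 16) = 6*(-23) + 10 = -138 + 10 = -128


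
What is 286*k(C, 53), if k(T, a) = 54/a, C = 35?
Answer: 15444/53 ≈ 291.40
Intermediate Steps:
286*k(C, 53) = 286*(54/53) = 15444/53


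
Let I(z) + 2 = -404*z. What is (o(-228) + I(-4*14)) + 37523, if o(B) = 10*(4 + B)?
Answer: 57905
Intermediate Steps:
I(z) = -2 - 404*z
o(B) = 40 + 10*B
(o(-228) + I(-4*14)) + 37523 = ((40 + 10*(-228)) + (-2 - (-1616)*14)) + 37523 = ((40 - 2280) + (-2 - 404*(-56))) + 37523 = (-2240 + (-2 + 22624)) + 37523 = (-2240 + 22622) + 37523 = 20382 + 37523 = 57905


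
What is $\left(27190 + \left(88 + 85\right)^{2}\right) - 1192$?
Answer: $55927$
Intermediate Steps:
$\left(27190 + \left(88 + 85\right)^{2}\right) - 1192 = \left(27190 + 173^{2}\right) - 1192 = \left(27190 + 29929\right) - 1192 = 57119 - 1192 = 55927$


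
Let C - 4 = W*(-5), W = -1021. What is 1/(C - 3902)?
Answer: 1/1207 ≈ 0.00082850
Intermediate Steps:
C = 5109 (C = 4 - 1021*(-5) = 4 + 5105 = 5109)
1/(C - 3902) = 1/(5109 - 3902) = 1/1207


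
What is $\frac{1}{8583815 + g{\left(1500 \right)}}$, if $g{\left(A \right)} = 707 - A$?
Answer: $\frac{1}{8583022} \approx 1.1651 \cdot 10^{-7}$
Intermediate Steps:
$\frac{1}{8583815 + g{\left(1500 \right)}} = \frac{1}{8583815 + \left(707 - 1500\right)} = \frac{1}{8583815 - 793} = \frac{1}{8583022}$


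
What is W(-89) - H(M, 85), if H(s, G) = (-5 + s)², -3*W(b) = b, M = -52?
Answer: -9658/3 ≈ -3219.3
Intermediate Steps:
W(b) = -b/3
W(-89) - H(M, 85) = -⅓*(-89) - (-5 - 52)² = 89/3 - 1*(-57)² = 89/3 - 1*3249 = 89/3 - 3249 = -9658/3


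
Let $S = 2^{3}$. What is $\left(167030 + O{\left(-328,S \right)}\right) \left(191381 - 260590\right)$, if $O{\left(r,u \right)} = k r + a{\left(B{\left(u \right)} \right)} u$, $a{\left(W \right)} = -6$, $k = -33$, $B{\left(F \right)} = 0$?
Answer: $-12305775454$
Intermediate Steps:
$S = 8$
$O{\left(r,u \right)} = - 33 r - 6 u$
$\left(167030 + O{\left(-328,S \right)}\right) \left(191381 - 260590\right) = \left(167030 - -10776\right) \left(191381 - 260590\right) = \left(167030 + \left(10824 - 48\right)\right) \left(-69209\right) = \left(167030 + 10776\right) \left(-69209\right) = 177806 \left(-69209\right) = -12305775454$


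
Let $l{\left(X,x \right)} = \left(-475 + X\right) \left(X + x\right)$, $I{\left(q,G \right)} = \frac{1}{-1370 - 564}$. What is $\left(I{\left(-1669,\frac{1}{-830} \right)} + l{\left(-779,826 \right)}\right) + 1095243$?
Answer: $\frac{2004213869}{1934} \approx 1.0363 \cdot 10^{6}$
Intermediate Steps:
$I{\left(q,G \right)} = - \frac{1}{1934}$ ($I{\left(q,G \right)} = \frac{1}{-1934} = - \frac{1}{1934}$)
$\left(I{\left(-1669,\frac{1}{-830} \right)} + l{\left(-779,826 \right)}\right) + 1095243 = \left(- \frac{1}{1934} - \left(665779 - 606841\right)\right) + 1095243 = \left(- \frac{1}{1934} + \left(606841 + 370025 - 392350 - 643454\right)\right) + 1095243 = \left(- \frac{1}{1934} - 58938\right) + 1095243 = - \frac{113986093}{1934} + 1095243 = \frac{2004213869}{1934}$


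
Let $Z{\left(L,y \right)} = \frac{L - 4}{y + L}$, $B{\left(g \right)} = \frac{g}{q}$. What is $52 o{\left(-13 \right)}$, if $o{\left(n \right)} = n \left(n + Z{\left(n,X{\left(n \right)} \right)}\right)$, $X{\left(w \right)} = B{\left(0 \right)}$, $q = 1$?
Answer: $7904$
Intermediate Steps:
$B{\left(g \right)} = g$ ($B{\left(g \right)} = \frac{g}{1} = g 1 = g$)
$X{\left(w \right)} = 0$
$Z{\left(L,y \right)} = \frac{-4 + L}{L + y}$
$o{\left(n \right)} = n \left(n + \frac{-4 + n}{n}\right)$ ($o{\left(n \right)} = n \left(n + \frac{-4 + n}{n + 0}\right) = n \left(n + \frac{-4 + n}{n}\right)$)
$52 o{\left(-13 \right)} = 52 \left(-4 - 13 + \left(-13\right)^{2}\right) = 52 \left(-4 - 13 + 169\right) = 52 \cdot 152 = 7904$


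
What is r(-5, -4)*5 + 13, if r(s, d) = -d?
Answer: 33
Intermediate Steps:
r(-5, -4)*5 + 13 = -1*(-4)*5 + 13 = 4*5 + 13 = 20 + 13 = 33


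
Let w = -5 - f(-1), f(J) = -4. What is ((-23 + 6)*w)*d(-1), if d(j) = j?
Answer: -17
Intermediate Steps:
w = -1 (w = -5 - 1*(-4) = -5 + 4 = -1)
((-23 + 6)*w)*d(-1) = ((-23 + 6)*(-1))*(-1) = -17*(-1)*(-1) = 17*(-1) = -17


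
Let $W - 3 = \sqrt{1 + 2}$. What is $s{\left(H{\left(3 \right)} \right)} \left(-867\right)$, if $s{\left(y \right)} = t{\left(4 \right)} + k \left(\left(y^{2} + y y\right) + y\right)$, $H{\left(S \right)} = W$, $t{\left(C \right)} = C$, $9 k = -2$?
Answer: $1734 + \frac{7514 \sqrt{3}}{3} \approx 6072.2$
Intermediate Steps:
$k = - \frac{2}{9}$ ($k = \frac{1}{9} \left(-2\right) = - \frac{2}{9} \approx -0.22222$)
$W = 3 + \sqrt{3}$ ($W = 3 + \sqrt{1 + 2} = 3 + \sqrt{3} \approx 4.732$)
$H{\left(S \right)} = 3 + \sqrt{3}$
$s{\left(y \right)} = 4 - \frac{4 y^{2}}{9} - \frac{2 y}{9}$ ($s{\left(y \right)} = 4 - \frac{2 \left(\left(y^{2} + y y\right) + y\right)}{9} = 4 - \frac{2 \left(\left(y^{2} + y^{2}\right) + y\right)}{9} = 4 - \frac{2 \left(2 y^{2} + y\right)}{9} = 4 - \frac{2 \left(y + 2 y^{2}\right)}{9} = 4 - \left(\frac{2 y}{9} + \frac{4 y^{2}}{9}\right) = 4 - \frac{4 y^{2}}{9} - \frac{2 y}{9}$)
$s{\left(H{\left(3 \right)} \right)} \left(-867\right) = \left(4 - \frac{4 \left(3 + \sqrt{3}\right)^{2}}{9} - \frac{2 \left(3 + \sqrt{3}\right)}{9}\right) \left(-867\right) = \left(4 - \frac{4 \left(3 + \sqrt{3}\right)^{2}}{9} - \left(\frac{2}{3} + \frac{2 \sqrt{3}}{9}\right)\right) \left(-867\right) = \left(\frac{10}{3} - \frac{4 \left(3 + \sqrt{3}\right)^{2}}{9} - \frac{2 \sqrt{3}}{9}\right) \left(-867\right) = -2890 + \frac{578 \sqrt{3}}{3} + \frac{1156 \left(3 + \sqrt{3}\right)^{2}}{3}$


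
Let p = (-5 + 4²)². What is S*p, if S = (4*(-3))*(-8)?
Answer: 11616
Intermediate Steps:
S = 96 (S = -12*(-8) = 96)
p = 121 (p = (-5 + 16)² = 11² = 121)
S*p = 96*121 = 11616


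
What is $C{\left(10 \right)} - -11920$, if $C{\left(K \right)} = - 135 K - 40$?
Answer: $10530$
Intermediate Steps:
$C{\left(K \right)} = -40 - 135 K$
$C{\left(10 \right)} - -11920 = \left(-40 - 1350\right) - -11920 = \left(-40 - 1350\right) + 11920 = -1390 + 11920 = 10530$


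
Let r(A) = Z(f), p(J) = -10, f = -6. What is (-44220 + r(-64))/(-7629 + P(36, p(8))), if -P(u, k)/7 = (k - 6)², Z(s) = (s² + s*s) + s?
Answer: 44154/9421 ≈ 4.6868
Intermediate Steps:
Z(s) = s + 2*s² (Z(s) = (s² + s²) + s = 2*s² + s = s + 2*s²)
r(A) = 66 (r(A) = -6*(1 + 2*(-6)) = -6*(1 - 12) = -6*(-11) = 66)
P(u, k) = -7*(-6 + k)² (P(u, k) = -7*(k - 6)² = -7*(-6 + k)²)
(-44220 + r(-64))/(-7629 + P(36, p(8))) = (-44220 + 66)/(-7629 - 7*(-6 - 10)²) = -44154/(-7629 - 7*(-16)²) = -44154/(-7629 - 7*256) = -44154/(-7629 - 1792) = -44154/(-9421) = -44154*(-1/9421) = 44154/9421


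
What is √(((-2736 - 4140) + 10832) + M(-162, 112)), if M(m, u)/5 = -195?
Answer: √2981 ≈ 54.599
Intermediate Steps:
M(m, u) = -975 (M(m, u) = 5*(-195) = -975)
√(((-2736 - 4140) + 10832) + M(-162, 112)) = √(((-2736 - 4140) + 10832) - 975) = √((-6876 + 10832) - 975) = √(3956 - 975) = √2981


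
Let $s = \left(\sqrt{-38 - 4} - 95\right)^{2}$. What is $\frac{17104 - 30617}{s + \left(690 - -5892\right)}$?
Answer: $- \frac{42065969}{48757085} - \frac{513494 i \sqrt{42}}{48757085} \approx -0.86277 - 0.068253 i$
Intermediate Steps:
$s = \left(-95 + i \sqrt{42}\right)^{2}$ ($s = \left(\sqrt{-42} - 95\right)^{2} = \left(i \sqrt{42} - 95\right)^{2} = \left(-95 + i \sqrt{42}\right)^{2} \approx 8983.0 - 1231.3 i$)
$\frac{17104 - 30617}{s + \left(690 - -5892\right)} = \frac{17104 - 30617}{\left(95 - i \sqrt{42}\right)^{2} + \left(690 - -5892\right)} = - \frac{13513}{\left(95 - i \sqrt{42}\right)^{2} + \left(690 + 5892\right)} = - \frac{13513}{\left(95 - i \sqrt{42}\right)^{2} + 6582} = - \frac{13513}{6582 + \left(95 - i \sqrt{42}\right)^{2}}$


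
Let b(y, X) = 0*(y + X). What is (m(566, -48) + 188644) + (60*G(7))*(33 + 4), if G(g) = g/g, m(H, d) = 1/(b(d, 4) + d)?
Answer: 9161471/48 ≈ 1.9086e+5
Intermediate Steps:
b(y, X) = 0 (b(y, X) = 0*(X + y) = 0)
m(H, d) = 1/d (m(H, d) = 1/(0 + d) = 1/d)
G(g) = 1
(m(566, -48) + 188644) + (60*G(7))*(33 + 4) = (1/(-48) + 188644) + (60*1)*(33 + 4) = (-1/48 + 188644) + 60*37 = 9054911/48 + 2220 = 9161471/48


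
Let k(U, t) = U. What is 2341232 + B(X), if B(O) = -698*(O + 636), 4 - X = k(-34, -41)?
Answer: 1870780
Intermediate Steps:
X = 38 (X = 4 - 1*(-34) = 4 + 34 = 38)
B(O) = -443928 - 698*O (B(O) = -698*(636 + O) = -443928 - 698*O)
2341232 + B(X) = 2341232 + (-443928 - 698*38) = 2341232 + (-443928 - 26524) = 2341232 - 470452 = 1870780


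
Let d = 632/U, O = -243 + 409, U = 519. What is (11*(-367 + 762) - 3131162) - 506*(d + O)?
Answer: -1666731739/519 ≈ -3.2114e+6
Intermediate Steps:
O = 166
d = 632/519 ≈ 1.2177
(11*(-367 + 762) - 3131162) - 506*(d + O) = (11*(-367 + 762) - 3131162) - 506*(632/519 + 166) = (11*395 - 3131162) - 506*86786/519 = (4345 - 3131162) - 43913716/519 = -3126817 - 43913716/519 = -1666731739/519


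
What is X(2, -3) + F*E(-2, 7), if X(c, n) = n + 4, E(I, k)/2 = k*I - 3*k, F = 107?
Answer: -7489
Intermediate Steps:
E(I, k) = -6*k + 2*I*k (E(I, k) = 2*(k*I - 3*k) = 2*(I*k - 3*k) = 2*(-3*k + I*k) = -6*k + 2*I*k)
X(c, n) = 4 + n
X(2, -3) + F*E(-2, 7) = (4 - 3) + 107*(2*7*(-3 - 2)) = 1 + 107*(2*7*(-5)) = 1 + 107*(-70) = 1 - 7490 = -7489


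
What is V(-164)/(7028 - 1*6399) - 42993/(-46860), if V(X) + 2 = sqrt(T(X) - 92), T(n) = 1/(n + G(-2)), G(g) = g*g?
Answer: 8982959/9824980 + I*sqrt(147210)/25160 ≈ 0.9143 + 0.01525*I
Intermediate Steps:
G(g) = g**2
T(n) = 1/(4 + n) (T(n) = 1/(n + (-2)**2) = 1/(n + 4) = 1/(4 + n))
V(X) = -2 + sqrt(-92 + 1/(4 + X)) (V(X) = -2 + sqrt(1/(4 + X) - 92) = -2 + sqrt(-92 + 1/(4 + X)))
V(-164)/(7028 - 1*6399) - 42993/(-46860) = (-2 + sqrt((-367 - 92*(-164))/(4 - 164)))/(7028 - 1*6399) - 42993/(-46860) = (-2 + sqrt((-367 + 15088)/(-160)))/(7028 - 6399) - 42993*(-1/46860) = (-2 + sqrt(-1/160*14721))/629 + 14331/15620 = (-2 + sqrt(-14721/160))*(1/629) + 14331/15620 = (-2 + I*sqrt(147210)/40)*(1/629) + 14331/15620 = (-2/629 + I*sqrt(147210)/25160) + 14331/15620 = 8982959/9824980 + I*sqrt(147210)/25160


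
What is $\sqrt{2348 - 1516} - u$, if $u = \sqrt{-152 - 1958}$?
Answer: $8 \sqrt{13} - i \sqrt{2110} \approx 28.844 - 45.935 i$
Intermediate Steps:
$u = i \sqrt{2110}$ ($u = \sqrt{-2110} = i \sqrt{2110} \approx 45.935 i$)
$\sqrt{2348 - 1516} - u = \sqrt{2348 - 1516} - i \sqrt{2110} = \sqrt{832} - i \sqrt{2110} = 8 \sqrt{13} - i \sqrt{2110}$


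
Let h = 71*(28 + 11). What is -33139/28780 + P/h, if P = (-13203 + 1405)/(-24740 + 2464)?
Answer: -510937084369/443803745580 ≈ -1.1513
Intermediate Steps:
P = 5899/11138 (P = -11798/(-22276) = -11798*(-1/22276) = 5899/11138 ≈ 0.52963)
h = 2769 (h = 71*39 = 2769)
-33139/28780 + P/h = -33139/28780 + (5899/11138)/2769 = -33139*1/28780 + (5899/11138)*(1/2769) = -33139/28780 + 5899/30841122 = -510937084369/443803745580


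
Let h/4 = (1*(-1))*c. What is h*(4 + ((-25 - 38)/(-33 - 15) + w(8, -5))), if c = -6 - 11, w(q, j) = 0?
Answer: 1445/4 ≈ 361.25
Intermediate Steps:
c = -17
h = 68 (h = 4*((1*(-1))*(-17)) = 4*(-1*(-17)) = 4*17 = 68)
h*(4 + ((-25 - 38)/(-33 - 15) + w(8, -5))) = 68*(4 + ((-25 - 38)/(-33 - 15) + 0)) = 68*(4 + (-63/(-48) + 0)) = 68*(4 + (-63*(-1/48) + 0)) = 68*(4 + (21/16 + 0)) = 68*(4 + 21/16) = 68*(85/16) = 1445/4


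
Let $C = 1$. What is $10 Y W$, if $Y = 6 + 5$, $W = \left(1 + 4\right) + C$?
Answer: $660$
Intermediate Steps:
$W = 6$ ($W = \left(1 + 4\right) + 1 = 5 + 1 = 6$)
$Y = 11$
$10 Y W = 10 \cdot 11 \cdot 6 = 110 \cdot 6 = 660$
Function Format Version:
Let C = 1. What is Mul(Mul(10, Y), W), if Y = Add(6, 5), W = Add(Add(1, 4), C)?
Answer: 660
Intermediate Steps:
W = 6 (W = Add(Add(1, 4), 1) = Add(5, 1) = 6)
Y = 11
Mul(Mul(10, Y), W) = Mul(Mul(10, 11), 6) = Mul(110, 6) = 660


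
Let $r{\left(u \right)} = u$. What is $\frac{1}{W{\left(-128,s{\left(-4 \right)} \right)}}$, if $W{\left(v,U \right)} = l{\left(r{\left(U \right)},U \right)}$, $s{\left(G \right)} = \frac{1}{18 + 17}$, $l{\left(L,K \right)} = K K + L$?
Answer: $\frac{1225}{36} \approx 34.028$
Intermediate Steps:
$l{\left(L,K \right)} = L + K^{2}$ ($l{\left(L,K \right)} = K^{2} + L = L + K^{2}$)
$s{\left(G \right)} = \frac{1}{35}$
$W{\left(v,U \right)} = U + U^{2}$
$\frac{1}{W{\left(-128,s{\left(-4 \right)} \right)}} = \frac{1}{\frac{1}{35} \left(1 + \frac{1}{35}\right)} = \frac{1}{\frac{1}{35} \cdot \frac{36}{35}} = \frac{1}{\frac{36}{1225}} = \frac{1225}{36}$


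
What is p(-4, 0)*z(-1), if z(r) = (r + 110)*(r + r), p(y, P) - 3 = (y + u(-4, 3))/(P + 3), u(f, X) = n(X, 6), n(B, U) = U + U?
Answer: -3706/3 ≈ -1235.3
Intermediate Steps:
n(B, U) = 2*U
u(f, X) = 12 (u(f, X) = 2*6 = 12)
p(y, P) = 3 + (12 + y)/(3 + P) (p(y, P) = 3 + (y + 12)/(P + 3) = 3 + (12 + y)/(3 + P))
z(r) = 2*r*(110 + r) (z(r) = (110 + r)*(2*r) = 2*r*(110 + r))
p(-4, 0)*z(-1) = ((21 - 4 + 3*0)/(3 + 0))*(2*(-1)*(110 - 1)) = ((21 - 4 + 0)/3)*(2*(-1)*109) = ((⅓)*17)*(-218) = (17/3)*(-218) = -3706/3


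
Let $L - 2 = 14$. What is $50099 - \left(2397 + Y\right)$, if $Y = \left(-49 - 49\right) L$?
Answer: $49270$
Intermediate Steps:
$L = 16$ ($L = 2 + 14 = 16$)
$Y = -1568$ ($Y = \left(-49 - 49\right) 16 = \left(-98\right) 16 = -1568$)
$50099 - \left(2397 + Y\right) = 50099 - 829 = 49270$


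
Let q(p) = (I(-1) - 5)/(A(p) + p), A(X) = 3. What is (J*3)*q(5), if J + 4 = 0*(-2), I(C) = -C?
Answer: 6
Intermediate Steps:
J = -4 (J = -4 + 0*(-2) = -4 + 0 = -4)
q(p) = -4/(3 + p) (q(p) = (-1*(-1) - 5)/(3 + p) = (1 - 5)/(3 + p) = -4/(3 + p))
(J*3)*q(5) = (-4*3)*(-4/(3 + 5)) = -(-48)/8 = -12*(-1/2) = 6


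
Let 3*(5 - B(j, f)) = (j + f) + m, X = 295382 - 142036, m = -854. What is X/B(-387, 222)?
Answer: 230019/517 ≈ 444.91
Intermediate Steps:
X = 153346
B(j, f) = 869/3 - f/3 - j/3 (B(j, f) = 5 - ((j + f) - 854)/3 = 5 - ((f + j) - 854)/3 = 5 - (-854 + f + j)/3 = 5 + (854/3 - f/3 - j/3) = 869/3 - f/3 - j/3)
X/B(-387, 222) = 153346/(869/3 - ⅓*222 - ⅓*(-387)) = 153346/(869/3 - 74 + 129) = 153346/(1034/3) = 153346*(3/1034) = 230019/517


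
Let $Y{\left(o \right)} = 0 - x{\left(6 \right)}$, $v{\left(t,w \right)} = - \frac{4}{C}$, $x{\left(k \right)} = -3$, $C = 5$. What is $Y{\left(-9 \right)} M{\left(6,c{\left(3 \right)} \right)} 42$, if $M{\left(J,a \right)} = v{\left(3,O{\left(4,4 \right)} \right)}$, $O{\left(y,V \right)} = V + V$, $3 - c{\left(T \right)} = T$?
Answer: $- \frac{504}{5} \approx -100.8$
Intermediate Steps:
$c{\left(T \right)} = 3 - T$
$O{\left(y,V \right)} = 2 V$
$v{\left(t,w \right)} = - \frac{4}{5}$
$M{\left(J,a \right)} = - \frac{4}{5}$
$Y{\left(o \right)} = 3$ ($Y{\left(o \right)} = 0 - -3 = 0 + 3 = 3$)
$Y{\left(-9 \right)} M{\left(6,c{\left(3 \right)} \right)} 42 = 3 \left(- \frac{4}{5}\right) 42 = \left(- \frac{12}{5}\right) 42 = - \frac{504}{5}$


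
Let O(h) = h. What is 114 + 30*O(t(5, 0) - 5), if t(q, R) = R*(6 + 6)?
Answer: -36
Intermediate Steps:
t(q, R) = 12*R (t(q, R) = R*12 = 12*R)
114 + 30*O(t(5, 0) - 5) = 114 + 30*(12*0 - 5) = 114 + 30*(0 - 5) = 114 + 30*(-5) = 114 - 150 = -36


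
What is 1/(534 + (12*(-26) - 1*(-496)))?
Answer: 1/718 ≈ 0.0013928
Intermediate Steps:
1/(534 + (12*(-26) - 1*(-496))) = 1/(534 + (-312 + 496)) = 1/(534 + 184) = 1/718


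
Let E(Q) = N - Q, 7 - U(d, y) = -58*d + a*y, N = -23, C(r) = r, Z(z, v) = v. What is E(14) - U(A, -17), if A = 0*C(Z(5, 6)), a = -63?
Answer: 1027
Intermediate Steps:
A = 0 (A = 0*6 = 0)
U(d, y) = 7 + 58*d + 63*y (U(d, y) = 7 - (-58*d - 63*y) = 7 - (-63*y - 58*d) = 7 + (58*d + 63*y) = 7 + 58*d + 63*y)
E(Q) = -23 - Q
E(14) - U(A, -17) = (-23 - 1*14) - (7 + 58*0 + 63*(-17)) = (-23 - 14) - (7 + 0 - 1071) = -37 - 1*(-1064) = -37 + 1064 = 1027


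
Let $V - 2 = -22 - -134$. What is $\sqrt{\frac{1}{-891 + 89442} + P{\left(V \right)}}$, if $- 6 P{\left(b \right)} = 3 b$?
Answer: $\frac{i \sqrt{49661427634}}{29517} \approx 7.5498 i$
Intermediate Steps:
$V = 114$ ($V = 2 - -112 = 2 + \left(-22 + 134\right) = 2 + 112 = 114$)
$P{\left(b \right)} = - \frac{b}{2}$ ($P{\left(b \right)} = - \frac{3 b}{6} = - \frac{b}{2}$)
$\sqrt{\frac{1}{-891 + 89442} + P{\left(V \right)}} = \sqrt{\frac{1}{-891 + 89442} - 57} = \sqrt{\frac{1}{88551} - 57} = \sqrt{- \frac{5047406}{88551}} = \frac{i \sqrt{49661427634}}{29517}$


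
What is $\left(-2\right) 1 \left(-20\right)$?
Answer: $40$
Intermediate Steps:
$\left(-2\right) 1 \left(-20\right) = \left(-2\right) \left(-20\right) = 40$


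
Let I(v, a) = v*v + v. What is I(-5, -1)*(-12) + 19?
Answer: -221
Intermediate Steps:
I(v, a) = v + v² (I(v, a) = v² + v = v + v²)
I(-5, -1)*(-12) + 19 = -5*(1 - 5)*(-12) + 19 = -5*(-4)*(-12) + 19 = 20*(-12) + 19 = -240 + 19 = -221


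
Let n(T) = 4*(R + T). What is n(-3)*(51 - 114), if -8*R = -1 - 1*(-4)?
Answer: 1701/2 ≈ 850.50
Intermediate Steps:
R = -3/8 (R = -(-1 - 1*(-4))/8 = -(-1 + 4)/8 = -⅛*3 = -3/8 ≈ -0.37500)
n(T) = -3/2 + 4*T (n(T) = 4*(-3/8 + T) = -3/2 + 4*T)
n(-3)*(51 - 114) = (-3/2 + 4*(-3))*(51 - 114) = (-3/2 - 12)*(-63) = -27/2*(-63) = 1701/2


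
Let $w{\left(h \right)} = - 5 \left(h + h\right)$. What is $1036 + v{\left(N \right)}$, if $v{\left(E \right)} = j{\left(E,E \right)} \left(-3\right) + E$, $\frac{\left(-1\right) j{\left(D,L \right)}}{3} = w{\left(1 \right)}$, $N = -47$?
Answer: $899$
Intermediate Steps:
$w{\left(h \right)} = - 10 h$ ($w{\left(h \right)} = - 5 \cdot 2 h = - 10 h$)
$j{\left(D,L \right)} = 30$ ($j{\left(D,L \right)} = - 3 \left(\left(-10\right) 1\right) = \left(-3\right) \left(-10\right) = 30$)
$v{\left(E \right)} = -90 + E$ ($v{\left(E \right)} = 30 \left(-3\right) + E = -90 + E$)
$1036 + v{\left(N \right)} = 1036 - 137 = 899$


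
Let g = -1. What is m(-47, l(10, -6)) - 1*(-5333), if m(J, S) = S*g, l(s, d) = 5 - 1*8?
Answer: 5336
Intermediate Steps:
l(s, d) = -3 (l(s, d) = 5 - 8 = -3)
m(J, S) = -S (m(J, S) = S*(-1) = -S)
m(-47, l(10, -6)) - 1*(-5333) = -1*(-3) - 1*(-5333) = 3 + 5333 = 5336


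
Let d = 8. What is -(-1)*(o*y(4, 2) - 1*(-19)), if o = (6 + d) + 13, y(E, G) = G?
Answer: 73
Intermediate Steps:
o = 27 (o = (6 + 8) + 13 = 14 + 13 = 27)
-(-1)*(o*y(4, 2) - 1*(-19)) = -(-1)*(27*2 - 1*(-19)) = -(-1)*(54 + 19) = -(-1)*73 = -1*(-73) = 73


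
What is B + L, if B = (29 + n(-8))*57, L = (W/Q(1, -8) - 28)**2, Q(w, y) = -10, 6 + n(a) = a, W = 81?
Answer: 215821/100 ≈ 2158.2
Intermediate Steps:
n(a) = -6 + a
L = 130321/100 (L = (81/(-10) - 28)**2 = (81*(-1/10) - 28)**2 = (-81/10 - 28)**2 = (-361/10)**2 = 130321/100 ≈ 1303.2)
B = 855 (B = (29 + (-6 - 8))*57 = (29 - 14)*57 = 15*57 = 855)
B + L = 855 + 130321/100 = 215821/100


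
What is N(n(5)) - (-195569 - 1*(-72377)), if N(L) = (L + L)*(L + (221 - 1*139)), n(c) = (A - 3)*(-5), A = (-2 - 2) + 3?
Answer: 127272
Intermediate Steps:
A = -1 (A = -4 + 3 = -1)
n(c) = 20 (n(c) = (-1 - 3)*(-5) = -4*(-5) = 20)
N(L) = 2*L*(82 + L) (N(L) = (2*L)*(L + (221 - 139)) = (2*L)*(L + 82) = (2*L)*(82 + L) = 2*L*(82 + L))
N(n(5)) - (-195569 - 1*(-72377)) = 2*20*(82 + 20) - (-195569 - 1*(-72377)) = 2*20*102 - (-195569 + 72377) = 4080 - 1*(-123192) = 4080 + 123192 = 127272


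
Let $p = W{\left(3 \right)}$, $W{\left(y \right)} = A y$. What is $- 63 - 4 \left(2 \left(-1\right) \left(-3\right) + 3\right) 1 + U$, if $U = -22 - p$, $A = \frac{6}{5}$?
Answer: $\frac{11212}{5} \approx 2242.4$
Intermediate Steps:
$A = \frac{6}{5}$ ($A = 6 \cdot \frac{1}{5} = \frac{6}{5} \approx 1.2$)
$W{\left(y \right)} = \frac{6 y}{5}$
$p = \frac{18}{5}$ ($p = \frac{6}{5} \cdot 3 = \frac{18}{5} \approx 3.6$)
$U = - \frac{128}{5}$ ($U = -22 - \frac{18}{5} = - \frac{128}{5} \approx -25.6$)
$- 63 - 4 \left(2 \left(-1\right) \left(-3\right) + 3\right) 1 + U = - 63 - 4 \left(2 \left(-1\right) \left(-3\right) + 3\right) 1 - \frac{128}{5} = - 63 - 4 \left(\left(-2\right) \left(-3\right) + 3\right) 1 - \frac{128}{5} = - 63 - 4 \left(6 + 3\right) 1 - \frac{128}{5} = - 63 \left(-4\right) 9 \cdot 1 - \frac{128}{5} = - 63 \left(\left(-36\right) 1\right) - \frac{128}{5} = \left(-63\right) \left(-36\right) - \frac{128}{5} = 2268 - \frac{128}{5} = \frac{11212}{5}$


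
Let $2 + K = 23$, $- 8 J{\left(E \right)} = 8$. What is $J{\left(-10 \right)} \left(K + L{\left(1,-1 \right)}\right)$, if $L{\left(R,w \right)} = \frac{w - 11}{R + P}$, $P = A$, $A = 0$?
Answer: $-9$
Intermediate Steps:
$P = 0$
$J{\left(E \right)} = -1$ ($J{\left(E \right)} = \left(- \frac{1}{8}\right) 8 = -1$)
$L{\left(R,w \right)} = \frac{-11 + w}{R}$ ($L{\left(R,w \right)} = \frac{w - 11}{R + 0} = \frac{-11 + w}{R}$)
$K = 21$ ($K = -2 + 23 = 21$)
$J{\left(-10 \right)} \left(K + L{\left(1,-1 \right)}\right) = - (21 + \frac{-11 - 1}{1}) = - (21 + 1 \left(-12\right)) = - (21 - 12) = \left(-1\right) 9 = -9$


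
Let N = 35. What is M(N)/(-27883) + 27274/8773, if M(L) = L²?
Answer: 749734017/244617559 ≈ 3.0649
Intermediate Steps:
M(N)/(-27883) + 27274/8773 = 35²/(-27883) + 27274/8773 = 1225*(-1/27883) + 27274*(1/8773) = -1225/27883 + 27274/8773 = 749734017/244617559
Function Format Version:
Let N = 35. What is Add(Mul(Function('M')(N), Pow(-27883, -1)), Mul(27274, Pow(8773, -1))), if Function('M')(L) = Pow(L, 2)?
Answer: Rational(749734017, 244617559) ≈ 3.0649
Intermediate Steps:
Add(Mul(Function('M')(N), Pow(-27883, -1)), Mul(27274, Pow(8773, -1))) = Add(Mul(Pow(35, 2), Pow(-27883, -1)), Mul(27274, Pow(8773, -1))) = Add(Mul(1225, Rational(-1, 27883)), Mul(27274, Rational(1, 8773))) = Add(Rational(-1225, 27883), Rational(27274, 8773)) = Rational(749734017, 244617559)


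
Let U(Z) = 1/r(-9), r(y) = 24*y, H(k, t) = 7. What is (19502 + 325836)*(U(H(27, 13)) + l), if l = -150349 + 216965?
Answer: 2484543737795/108 ≈ 2.3005e+10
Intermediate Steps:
l = 66616
U(Z) = -1/216 (U(Z) = 1/(24*(-9)) = 1/(-216) = -1/216)
(19502 + 325836)*(U(H(27, 13)) + l) = (19502 + 325836)*(-1/216 + 66616) = 345338*(14389055/216) = 2484543737795/108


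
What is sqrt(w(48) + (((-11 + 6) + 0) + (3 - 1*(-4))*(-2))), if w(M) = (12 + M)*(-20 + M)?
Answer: sqrt(1661) ≈ 40.755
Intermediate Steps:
w(M) = (-20 + M)*(12 + M)
sqrt(w(48) + (((-11 + 6) + 0) + (3 - 1*(-4))*(-2))) = sqrt((-240 + 48**2 - 8*48) + (((-11 + 6) + 0) + (3 - 1*(-4))*(-2))) = sqrt((-240 + 2304 - 384) + ((-5 + 0) + (3 + 4)*(-2))) = sqrt(1680 + (-5 + 7*(-2))) = sqrt(1680 + (-5 - 14)) = sqrt(1680 - 19) = sqrt(1661)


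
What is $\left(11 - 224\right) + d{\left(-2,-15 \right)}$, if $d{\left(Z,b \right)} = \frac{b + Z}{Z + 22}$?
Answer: $- \frac{4277}{20} \approx -213.85$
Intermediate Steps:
$d{\left(Z,b \right)} = \frac{Z + b}{22 + Z}$
$\left(11 - 224\right) + d{\left(-2,-15 \right)} = \left(11 - 224\right) + \frac{-2 - 15}{22 - 2} = \left(11 - 224\right) + \frac{1}{20} \left(-17\right) = -213 + \frac{1}{20} \left(-17\right) = -213 - \frac{17}{20} = - \frac{4277}{20}$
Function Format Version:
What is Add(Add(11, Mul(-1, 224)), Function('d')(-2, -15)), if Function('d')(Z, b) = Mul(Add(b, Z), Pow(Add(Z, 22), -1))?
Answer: Rational(-4277, 20) ≈ -213.85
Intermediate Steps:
Function('d')(Z, b) = Mul(Pow(Add(22, Z), -1), Add(Z, b)) (Function('d')(Z, b) = Mul(Add(Z, b), Pow(Add(22, Z), -1)) = Mul(Pow(Add(22, Z), -1), Add(Z, b)))
Add(Add(11, Mul(-1, 224)), Function('d')(-2, -15)) = Add(Add(11, Mul(-1, 224)), Mul(Pow(Add(22, -2), -1), Add(-2, -15))) = Add(Add(11, -224), Mul(Pow(20, -1), -17)) = Add(-213, Mul(Rational(1, 20), -17)) = Add(-213, Rational(-17, 20)) = Rational(-4277, 20)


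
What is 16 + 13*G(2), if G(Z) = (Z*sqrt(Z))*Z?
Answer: 16 + 52*sqrt(2) ≈ 89.539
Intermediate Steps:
G(Z) = Z**(5/2) (G(Z) = Z**(3/2)*Z = Z**(5/2))
16 + 13*G(2) = 16 + 13*2**(5/2) = 16 + 13*(4*sqrt(2)) = 16 + 52*sqrt(2)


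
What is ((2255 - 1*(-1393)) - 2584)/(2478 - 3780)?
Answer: -76/93 ≈ -0.81720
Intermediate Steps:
((2255 - 1*(-1393)) - 2584)/(2478 - 3780) = ((2255 + 1393) - 2584)/(-1302) = (3648 - 2584)*(-1/1302) = 1064*(-1/1302) = -76/93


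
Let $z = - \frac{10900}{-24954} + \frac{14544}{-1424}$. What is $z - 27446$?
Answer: $- \frac{30488349581}{1110453} \approx -27456.0$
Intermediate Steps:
$z = - \frac{10856543}{1110453}$ ($z = \left(-10900\right) \left(- \frac{1}{24954}\right) + 14544 \left(- \frac{1}{1424}\right) = \frac{5450}{12477} - \frac{909}{89} = - \frac{10856543}{1110453} \approx -9.7767$)
$z - 27446 = - \frac{10856543}{1110453} - 27446 = - \frac{30488349581}{1110453}$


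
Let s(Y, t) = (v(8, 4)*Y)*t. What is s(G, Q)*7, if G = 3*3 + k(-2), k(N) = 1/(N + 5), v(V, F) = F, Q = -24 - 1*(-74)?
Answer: 39200/3 ≈ 13067.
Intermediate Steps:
Q = 50 (Q = -24 + 74 = 50)
k(N) = 1/(5 + N)
G = 28/3 (G = 3*3 + 1/(5 - 2) = 9 + 1/3 = 9 + ⅓ = 28/3 ≈ 9.3333)
s(Y, t) = 4*Y*t (s(Y, t) = (4*Y)*t = 4*Y*t)
s(G, Q)*7 = (4*(28/3)*50)*7 = (5600/3)*7 = 39200/3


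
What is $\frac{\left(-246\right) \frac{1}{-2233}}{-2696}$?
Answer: $- \frac{123}{3010084} \approx -4.0863 \cdot 10^{-5}$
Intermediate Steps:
$\frac{\left(-246\right) \frac{1}{-2233}}{-2696} = \left(-246\right) \left(- \frac{1}{2233}\right) \left(- \frac{1}{2696}\right) = \frac{246}{2233} \left(- \frac{1}{2696}\right) = - \frac{123}{3010084}$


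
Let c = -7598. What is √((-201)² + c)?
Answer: √32803 ≈ 181.12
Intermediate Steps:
√((-201)² + c) = √((-201)² - 7598) = √(40401 - 7598) = √32803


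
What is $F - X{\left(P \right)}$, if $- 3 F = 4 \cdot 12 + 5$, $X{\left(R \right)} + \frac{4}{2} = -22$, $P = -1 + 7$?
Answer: $\frac{19}{3} \approx 6.3333$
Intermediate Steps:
$P = 6$
$X{\left(R \right)} = -24$ ($X{\left(R \right)} = -2 - 22 = -24$)
$F = - \frac{53}{3}$ ($F = - \frac{4 \cdot 12 + 5}{3} = - \frac{48 + 5}{3} = \left(- \frac{1}{3}\right) 53 = - \frac{53}{3} \approx -17.667$)
$F - X{\left(P \right)} = - \frac{53}{3} - -24 = - \frac{53}{3} + 24 = \frac{19}{3}$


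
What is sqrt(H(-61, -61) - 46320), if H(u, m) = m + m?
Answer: I*sqrt(46442) ≈ 215.5*I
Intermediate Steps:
H(u, m) = 2*m
sqrt(H(-61, -61) - 46320) = sqrt(2*(-61) - 46320) = sqrt(-122 - 46320) = sqrt(-46442) = I*sqrt(46442)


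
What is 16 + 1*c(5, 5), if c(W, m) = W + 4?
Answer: 25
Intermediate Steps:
c(W, m) = 4 + W
16 + 1*c(5, 5) = 16 + 1*(4 + 5) = 16 + 1*9 = 16 + 9 = 25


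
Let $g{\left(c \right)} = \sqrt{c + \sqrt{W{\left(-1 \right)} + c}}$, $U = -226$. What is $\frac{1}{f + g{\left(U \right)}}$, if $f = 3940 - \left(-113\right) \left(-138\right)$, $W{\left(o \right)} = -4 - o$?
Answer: $- \frac{1}{11654 - \sqrt{-226 + i \sqrt{229}}} \approx -8.5811 \cdot 10^{-5} - 1.1076 \cdot 10^{-7} i$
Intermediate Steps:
$g{\left(c \right)} = \sqrt{c + \sqrt{-3 + c}}$ ($g{\left(c \right)} = \sqrt{c + \sqrt{\left(-4 - -1\right) + c}} = \sqrt{c + \sqrt{\left(-4 + 1\right) + c}} = \sqrt{c + \sqrt{-3 + c}}$)
$f = -11654$ ($f = 3940 - 15594 = -11654$)
$\frac{1}{f + g{\left(U \right)}} = \frac{1}{-11654 + \sqrt{-226 + \sqrt{-3 - 226}}} = \frac{1}{-11654 + \sqrt{-226 + \sqrt{-229}}} = \frac{1}{-11654 + \sqrt{-226 + i \sqrt{229}}}$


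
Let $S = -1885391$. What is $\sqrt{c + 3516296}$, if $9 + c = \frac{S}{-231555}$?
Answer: $\frac{2 \sqrt{47133930358171545}}{231555} \approx 1875.2$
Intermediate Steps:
$c = - \frac{198604}{231555}$ ($c = -9 - \frac{1885391}{-231555} = -9 - - \frac{1885391}{231555} = -9 + \frac{1885391}{231555} = - \frac{198604}{231555} \approx -0.8577$)
$\sqrt{c + 3516296} = \sqrt{- \frac{198604}{231555} + 3516296} = \sqrt{\frac{814215721676}{231555}} = \frac{2 \sqrt{47133930358171545}}{231555}$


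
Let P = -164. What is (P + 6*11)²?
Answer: 9604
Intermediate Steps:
(P + 6*11)² = (-164 + 6*11)² = (-164 + 66)² = (-98)² = 9604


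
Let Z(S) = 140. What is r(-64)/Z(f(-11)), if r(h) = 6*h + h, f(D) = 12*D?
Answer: -16/5 ≈ -3.2000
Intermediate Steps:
r(h) = 7*h
r(-64)/Z(f(-11)) = (7*(-64))/140 = -448*1/140 = -16/5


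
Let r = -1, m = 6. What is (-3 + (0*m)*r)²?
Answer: 9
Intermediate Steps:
(-3 + (0*m)*r)² = (-3 + (0*6)*(-1))² = (-3 + 0*(-1))² = (-3 + 0)² = (-3)² = 9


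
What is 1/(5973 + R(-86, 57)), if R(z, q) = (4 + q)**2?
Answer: 1/9694 ≈ 0.00010316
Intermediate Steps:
1/(5973 + R(-86, 57)) = 1/(5973 + (4 + 57)**2) = 1/(5973 + 61**2) = 1/(5973 + 3721) = 1/9694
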